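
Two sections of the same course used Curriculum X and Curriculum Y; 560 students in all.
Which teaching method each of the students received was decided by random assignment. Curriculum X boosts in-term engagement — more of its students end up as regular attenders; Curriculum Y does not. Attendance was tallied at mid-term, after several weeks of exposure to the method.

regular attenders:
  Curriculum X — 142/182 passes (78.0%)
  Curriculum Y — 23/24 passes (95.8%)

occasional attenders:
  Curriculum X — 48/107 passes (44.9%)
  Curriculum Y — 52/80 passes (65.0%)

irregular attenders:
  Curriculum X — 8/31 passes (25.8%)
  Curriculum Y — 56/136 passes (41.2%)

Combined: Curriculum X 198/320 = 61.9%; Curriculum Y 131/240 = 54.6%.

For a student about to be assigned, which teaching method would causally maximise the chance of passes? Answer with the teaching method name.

Mid-term attendance lies on the pathway teaching method → mid-term attendance → outcome, so adjusting for it blocks the indirect effect. For the total causal effect of teaching method, use the unadjusted pooled rates.
Pooled: Curriculum X 61.9% vs Curriculum Y 54.6%; Curriculum X is higher overall.

Curriculum X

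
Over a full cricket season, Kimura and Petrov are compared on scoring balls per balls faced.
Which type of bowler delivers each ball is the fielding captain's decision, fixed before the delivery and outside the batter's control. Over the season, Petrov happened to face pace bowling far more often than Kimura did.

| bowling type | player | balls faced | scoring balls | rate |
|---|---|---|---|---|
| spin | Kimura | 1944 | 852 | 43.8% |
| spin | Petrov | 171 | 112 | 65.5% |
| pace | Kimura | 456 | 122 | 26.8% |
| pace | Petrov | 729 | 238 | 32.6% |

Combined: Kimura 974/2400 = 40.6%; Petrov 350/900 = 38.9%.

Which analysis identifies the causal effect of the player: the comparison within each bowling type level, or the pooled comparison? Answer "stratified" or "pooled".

Since bowling type is a pre-existing factor (not a product of the player) and it affects the outcome on its own, it is a confounder. The stratified rates, not the pooled rate, identify the causal effect.
Within each level — spin: 43.8% vs 65.5%; pace: 26.8% vs 32.6% — Petrov is higher every time.

stratified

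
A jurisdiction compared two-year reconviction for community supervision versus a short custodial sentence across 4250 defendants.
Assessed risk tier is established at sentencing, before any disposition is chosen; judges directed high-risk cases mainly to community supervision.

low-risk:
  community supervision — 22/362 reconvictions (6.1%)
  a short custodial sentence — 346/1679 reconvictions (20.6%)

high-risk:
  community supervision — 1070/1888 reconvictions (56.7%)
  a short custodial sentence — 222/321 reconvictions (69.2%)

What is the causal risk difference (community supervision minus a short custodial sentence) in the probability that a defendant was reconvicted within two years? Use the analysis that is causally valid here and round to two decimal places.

Assessed risk tier is set before the disposition has any effect — it is not caused by the disposition — and it independently drives the outcome. That makes it a confounder, so the causal comparison is within assessed risk tier levels.
Adjusting over the population distribution of assessed risk tier: 0.480·(0.061−0.206) + 0.520·(0.567−0.692) = -0.135.

-0.13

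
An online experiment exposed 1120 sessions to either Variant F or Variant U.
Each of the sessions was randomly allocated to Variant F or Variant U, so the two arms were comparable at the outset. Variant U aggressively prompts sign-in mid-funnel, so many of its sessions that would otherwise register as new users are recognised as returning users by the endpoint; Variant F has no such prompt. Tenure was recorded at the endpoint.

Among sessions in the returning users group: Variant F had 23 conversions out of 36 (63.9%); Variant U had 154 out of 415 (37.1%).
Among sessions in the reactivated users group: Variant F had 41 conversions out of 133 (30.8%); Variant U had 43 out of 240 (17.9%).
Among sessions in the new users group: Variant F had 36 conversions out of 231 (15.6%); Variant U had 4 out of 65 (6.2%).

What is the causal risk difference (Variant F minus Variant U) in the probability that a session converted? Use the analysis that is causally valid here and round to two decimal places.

User tenure lies on the pathway variant → user tenure → outcome, so adjusting for it blocks the indirect effect. For the total causal effect of variant, use the unadjusted pooled rates.
The causal difference is the pooled difference: 0.250 − 0.279 = -0.029.

-0.03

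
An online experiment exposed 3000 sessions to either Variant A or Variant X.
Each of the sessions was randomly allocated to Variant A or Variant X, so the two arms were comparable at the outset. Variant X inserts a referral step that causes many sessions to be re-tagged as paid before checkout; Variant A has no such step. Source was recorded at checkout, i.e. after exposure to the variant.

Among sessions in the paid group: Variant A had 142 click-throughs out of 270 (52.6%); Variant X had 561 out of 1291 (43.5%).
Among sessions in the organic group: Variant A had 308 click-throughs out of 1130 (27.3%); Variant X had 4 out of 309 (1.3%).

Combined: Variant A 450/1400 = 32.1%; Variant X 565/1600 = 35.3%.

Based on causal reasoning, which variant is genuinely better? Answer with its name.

Variant X

Traffic source here is a post-treatment variable shaped by the variant; conditioning on it would introduce bias rather than remove it. The overall comparison is the causal one.
Pooled: Variant A 32.1% vs Variant X 35.3%; Variant X is higher overall.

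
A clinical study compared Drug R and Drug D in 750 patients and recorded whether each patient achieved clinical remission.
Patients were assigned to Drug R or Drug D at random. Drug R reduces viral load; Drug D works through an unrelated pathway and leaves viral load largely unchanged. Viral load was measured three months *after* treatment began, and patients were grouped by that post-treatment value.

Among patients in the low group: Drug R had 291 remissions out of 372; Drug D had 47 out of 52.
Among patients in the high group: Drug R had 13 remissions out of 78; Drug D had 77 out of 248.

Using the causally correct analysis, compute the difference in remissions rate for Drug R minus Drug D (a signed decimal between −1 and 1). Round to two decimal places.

The stratified and pooled comparisons disagree (Drug D wins within each viral load; Drug R wins overall), so the answer turns on the causal role of viral load.
Viral load is recorded after the drug and is itself shifted by it — it sits on the causal path from drug to outcome. Conditioning on a mediator would strip out part of the effect we want; the pooled comparison gives the total causal effect.
The causal difference is the pooled difference: 0.676 − 0.413 = +0.262.

+0.26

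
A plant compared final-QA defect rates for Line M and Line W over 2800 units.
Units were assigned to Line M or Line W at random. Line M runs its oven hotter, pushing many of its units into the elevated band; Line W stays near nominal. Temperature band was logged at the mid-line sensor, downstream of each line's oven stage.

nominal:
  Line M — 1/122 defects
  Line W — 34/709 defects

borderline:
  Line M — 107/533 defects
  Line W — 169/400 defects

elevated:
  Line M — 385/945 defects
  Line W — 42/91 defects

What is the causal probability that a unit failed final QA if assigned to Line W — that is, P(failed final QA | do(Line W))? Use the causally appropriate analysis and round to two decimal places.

Within every in-process temperature band level Line M has the lower rate, yet pooled Line W does — Simpson's reversal.
In-process temperature band here is a post-treatment variable shaped by the line; conditioning on it would introduce bias rather than remove it. The overall comparison is the causal one.
So P(outcome | do(Line W)) is just the pooled rate for Line W: 245/1200 = 0.204.

0.20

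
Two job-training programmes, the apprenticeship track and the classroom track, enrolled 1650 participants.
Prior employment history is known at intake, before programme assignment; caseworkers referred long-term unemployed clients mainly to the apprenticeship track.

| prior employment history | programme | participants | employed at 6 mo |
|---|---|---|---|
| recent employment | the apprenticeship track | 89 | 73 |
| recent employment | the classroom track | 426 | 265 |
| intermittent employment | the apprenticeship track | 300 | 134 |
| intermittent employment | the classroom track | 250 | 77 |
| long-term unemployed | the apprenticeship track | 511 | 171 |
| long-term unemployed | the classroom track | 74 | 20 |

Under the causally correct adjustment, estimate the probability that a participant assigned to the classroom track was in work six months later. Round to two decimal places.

The stratified and pooled comparisons disagree (the apprenticeship track wins within each prior employment history; the classroom track wins overall), so the answer turns on the causal role of prior employment history.
The imbalance in prior employment history arose from how participants were allocated, not from anything the programme did; and prior employment history independently affects the outcome. The pooled gap is confounded — condition on prior employment history.
Standardising the classroom track to the population prior employment history mix: 0.312·265/426 + 0.333·77/250 + 0.355·20/74 = 0.393.

0.39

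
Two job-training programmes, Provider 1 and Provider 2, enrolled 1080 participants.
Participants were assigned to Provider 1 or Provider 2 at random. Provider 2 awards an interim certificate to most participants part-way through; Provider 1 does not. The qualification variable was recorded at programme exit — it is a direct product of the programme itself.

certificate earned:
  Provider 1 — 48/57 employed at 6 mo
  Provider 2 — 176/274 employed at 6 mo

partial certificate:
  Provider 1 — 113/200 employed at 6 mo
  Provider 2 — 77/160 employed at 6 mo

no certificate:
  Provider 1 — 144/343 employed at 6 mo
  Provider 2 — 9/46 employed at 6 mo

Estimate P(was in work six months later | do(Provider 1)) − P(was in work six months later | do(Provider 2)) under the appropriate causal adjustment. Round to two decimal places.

Qualification attained during the programme lies on the pathway programme → qualification attained during the programme → outcome, so adjusting for it blocks the indirect effect. For the total causal effect of programme, use the unadjusted pooled rates.
The causal difference is the pooled difference: 0.508 − 0.546 = -0.037.

-0.04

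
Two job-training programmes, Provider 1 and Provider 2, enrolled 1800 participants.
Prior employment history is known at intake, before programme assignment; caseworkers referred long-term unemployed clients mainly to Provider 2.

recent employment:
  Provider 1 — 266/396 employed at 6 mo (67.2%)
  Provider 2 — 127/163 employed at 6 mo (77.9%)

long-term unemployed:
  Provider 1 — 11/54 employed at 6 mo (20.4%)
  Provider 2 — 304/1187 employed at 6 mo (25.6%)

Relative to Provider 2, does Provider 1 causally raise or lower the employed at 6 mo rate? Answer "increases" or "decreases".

Since prior employment history is a pre-existing factor (not a product of the programme) and it affects the outcome on its own, it is a confounder. The stratified rates, not the pooled rate, identify the causal effect.
Within each level — recent employment: 67.2% vs 77.9%; long-term unemployed: 20.4% vs 25.6% — Provider 2 is higher every time.

decreases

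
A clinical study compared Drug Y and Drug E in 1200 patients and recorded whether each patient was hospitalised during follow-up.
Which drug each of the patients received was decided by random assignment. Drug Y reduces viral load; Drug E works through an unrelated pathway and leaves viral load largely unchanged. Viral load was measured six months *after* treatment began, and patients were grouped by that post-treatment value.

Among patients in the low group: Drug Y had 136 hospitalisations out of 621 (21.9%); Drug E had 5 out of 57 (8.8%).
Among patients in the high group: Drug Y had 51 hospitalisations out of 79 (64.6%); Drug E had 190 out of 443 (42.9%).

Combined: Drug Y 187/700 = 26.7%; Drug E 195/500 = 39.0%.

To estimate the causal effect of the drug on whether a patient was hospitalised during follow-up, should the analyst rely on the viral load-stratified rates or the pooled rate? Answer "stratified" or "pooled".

The stratified and pooled comparisons disagree (Drug E wins within each viral load; Drug Y wins overall), so the answer turns on the causal role of viral load.
Viral load lies on the pathway drug → viral load → outcome, so adjusting for it blocks the indirect effect. For the total causal effect of drug, use the unadjusted pooled rates.
Pooled: Drug Y 26.7% vs Drug E 39.0%; Drug Y is lower overall.

pooled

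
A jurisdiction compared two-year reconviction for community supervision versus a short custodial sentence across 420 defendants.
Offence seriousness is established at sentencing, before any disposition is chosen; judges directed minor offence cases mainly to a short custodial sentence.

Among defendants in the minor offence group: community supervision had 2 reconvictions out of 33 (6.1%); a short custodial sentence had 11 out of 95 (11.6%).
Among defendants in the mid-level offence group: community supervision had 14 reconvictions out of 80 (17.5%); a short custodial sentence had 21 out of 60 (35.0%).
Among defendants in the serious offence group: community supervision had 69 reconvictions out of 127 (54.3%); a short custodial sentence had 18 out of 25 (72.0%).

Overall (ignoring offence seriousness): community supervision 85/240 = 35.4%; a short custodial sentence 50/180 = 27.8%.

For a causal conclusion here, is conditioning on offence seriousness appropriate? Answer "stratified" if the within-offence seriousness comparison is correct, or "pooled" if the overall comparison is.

Offence seriousness differs across dispositions for reasons unrelated to any effect of the disposition itself, and it separately predicts the outcome — a classic confounder. We must compare within offence seriousness levels.
Within each level — minor offence: 6.1% vs 11.6%; mid-level offence: 17.5% vs 35.0%; serious offence: 54.3% vs 72.0% — community supervision is lower every time.

stratified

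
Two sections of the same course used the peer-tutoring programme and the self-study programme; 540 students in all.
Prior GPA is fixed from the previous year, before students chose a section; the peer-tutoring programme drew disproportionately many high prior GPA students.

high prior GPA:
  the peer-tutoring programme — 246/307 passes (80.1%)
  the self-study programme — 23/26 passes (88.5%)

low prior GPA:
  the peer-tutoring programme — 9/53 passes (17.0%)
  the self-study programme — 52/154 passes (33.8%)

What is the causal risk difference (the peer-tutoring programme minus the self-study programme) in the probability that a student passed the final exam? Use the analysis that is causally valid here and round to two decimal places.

Prior GPA band is set before the teaching method has any effect — it is not caused by the teaching method — and it independently drives the outcome. That makes it a confounder, so the causal comparison is within prior GPA band levels.
Adjusting over the population distribution of prior GPA band: 0.617·(0.801−0.885) + 0.383·(0.170−0.338) = -0.116.

-0.12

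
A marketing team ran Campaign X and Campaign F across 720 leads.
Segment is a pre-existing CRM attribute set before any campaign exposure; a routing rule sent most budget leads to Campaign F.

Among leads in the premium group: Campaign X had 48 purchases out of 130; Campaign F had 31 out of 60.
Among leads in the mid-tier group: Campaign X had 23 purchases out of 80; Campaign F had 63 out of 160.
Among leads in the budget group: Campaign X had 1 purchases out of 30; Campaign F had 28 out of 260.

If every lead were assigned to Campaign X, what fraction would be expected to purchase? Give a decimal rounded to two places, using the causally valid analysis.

0.21

Campaign F is higher inside every customer segment stratum but Campaign X is higher in aggregate. Whether to stratify depends on how customer segment relates to the campaign.
Customer segment differs across campaigns for reasons unrelated to any effect of the campaign itself, and it separately predicts the outcome — a classic confounder. We must compare within customer segment levels.
Standardising Campaign X to the population customer segment mix: 0.264·48/130 + 0.333·23/80 + 0.403·1/30 = 0.207.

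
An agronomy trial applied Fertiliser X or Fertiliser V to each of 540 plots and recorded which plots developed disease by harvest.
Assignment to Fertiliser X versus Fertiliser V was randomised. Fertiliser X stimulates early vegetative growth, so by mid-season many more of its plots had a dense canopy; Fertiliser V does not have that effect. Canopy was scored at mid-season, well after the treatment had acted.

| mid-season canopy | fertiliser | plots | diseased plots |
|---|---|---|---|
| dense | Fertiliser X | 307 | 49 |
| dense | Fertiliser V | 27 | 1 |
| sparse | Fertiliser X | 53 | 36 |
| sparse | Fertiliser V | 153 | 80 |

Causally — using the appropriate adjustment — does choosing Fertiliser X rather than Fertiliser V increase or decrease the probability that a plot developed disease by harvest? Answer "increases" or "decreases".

decreases

The stratified and pooled comparisons disagree (Fertiliser V wins within each mid-season canopy; Fertiliser X wins overall), so the answer turns on the causal role of mid-season canopy.
Because the fertiliser influences mid-season canopy, mid-season canopy is a post-treatment mediator, not a confounder. Stratifying on it would bias the estimate; the causal effect is the crude pooled difference.
Pooled: Fertiliser X 23.6% vs Fertiliser V 45.0%; Fertiliser X is lower overall.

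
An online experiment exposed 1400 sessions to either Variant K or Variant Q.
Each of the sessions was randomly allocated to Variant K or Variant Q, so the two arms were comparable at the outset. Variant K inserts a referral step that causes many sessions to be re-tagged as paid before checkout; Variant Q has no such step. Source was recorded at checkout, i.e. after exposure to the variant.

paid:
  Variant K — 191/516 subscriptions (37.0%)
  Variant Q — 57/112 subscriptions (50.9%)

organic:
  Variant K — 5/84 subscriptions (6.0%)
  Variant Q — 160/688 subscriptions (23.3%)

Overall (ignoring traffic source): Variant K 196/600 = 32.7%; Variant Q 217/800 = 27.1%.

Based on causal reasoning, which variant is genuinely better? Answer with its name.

Variant K

Traffic source here is a post-treatment variable shaped by the variant; conditioning on it would introduce bias rather than remove it. The overall comparison is the causal one.
Pooled: Variant K 32.7% vs Variant Q 27.1%; Variant K is higher overall.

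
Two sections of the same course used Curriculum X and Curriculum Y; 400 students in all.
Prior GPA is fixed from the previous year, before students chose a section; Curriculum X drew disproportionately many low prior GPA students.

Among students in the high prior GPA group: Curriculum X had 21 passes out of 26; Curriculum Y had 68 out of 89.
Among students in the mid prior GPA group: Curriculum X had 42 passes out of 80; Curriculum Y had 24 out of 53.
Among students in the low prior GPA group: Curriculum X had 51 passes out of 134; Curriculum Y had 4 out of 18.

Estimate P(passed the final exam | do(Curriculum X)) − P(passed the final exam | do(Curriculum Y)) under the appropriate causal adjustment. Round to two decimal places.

Curriculum X is higher inside every prior GPA band stratum but Curriculum Y is higher in aggregate. Whether to stratify depends on how prior GPA band relates to the teaching method.
The imbalance in prior GPA band arose from how students were allocated, not from anything the teaching method did; and prior GPA band independently affects the outcome. The pooled gap is confounded — condition on prior GPA band.
Adjusting over the population distribution of prior GPA band: 0.287·(0.808−0.764) + 0.333·(0.525−0.453) + 0.380·(0.381−0.222) = +0.097.

+0.10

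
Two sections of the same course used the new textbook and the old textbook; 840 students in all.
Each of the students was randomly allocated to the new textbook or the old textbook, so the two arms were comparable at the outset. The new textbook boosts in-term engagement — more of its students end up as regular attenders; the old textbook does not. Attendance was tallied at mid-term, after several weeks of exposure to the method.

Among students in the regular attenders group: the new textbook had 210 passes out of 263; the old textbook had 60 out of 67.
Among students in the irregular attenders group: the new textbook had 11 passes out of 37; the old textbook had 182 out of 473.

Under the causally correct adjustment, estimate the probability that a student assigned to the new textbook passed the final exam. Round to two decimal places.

The distribution of mid-term attendance is itself part of what the teaching method does — it is an intermediate outcome. Holding it fixed would remove that part of the effect; the total effect is the pooled difference.
So P(outcome | do(the new textbook)) is just the pooled rate for the new textbook: 221/300 = 0.737.

0.74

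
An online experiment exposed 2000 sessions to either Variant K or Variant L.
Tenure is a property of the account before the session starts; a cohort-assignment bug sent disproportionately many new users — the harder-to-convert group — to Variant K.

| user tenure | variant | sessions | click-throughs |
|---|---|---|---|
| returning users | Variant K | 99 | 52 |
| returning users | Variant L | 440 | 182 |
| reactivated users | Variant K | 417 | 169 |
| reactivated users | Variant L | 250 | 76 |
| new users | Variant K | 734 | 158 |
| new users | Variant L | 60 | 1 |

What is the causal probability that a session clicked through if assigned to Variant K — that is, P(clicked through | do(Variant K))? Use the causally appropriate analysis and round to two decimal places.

0.36

Within every user tenure level Variant K has the higher rate, yet pooled Variant L does — Simpson's reversal.
User tenure is set before the variant has any effect — it is not caused by the variant — and it independently drives the outcome. That makes it a confounder, so the causal comparison is within user tenure levels.
Standardising Variant K to the population user tenure mix: 0.270·52/99 + 0.334·169/417 + 0.397·158/734 = 0.362.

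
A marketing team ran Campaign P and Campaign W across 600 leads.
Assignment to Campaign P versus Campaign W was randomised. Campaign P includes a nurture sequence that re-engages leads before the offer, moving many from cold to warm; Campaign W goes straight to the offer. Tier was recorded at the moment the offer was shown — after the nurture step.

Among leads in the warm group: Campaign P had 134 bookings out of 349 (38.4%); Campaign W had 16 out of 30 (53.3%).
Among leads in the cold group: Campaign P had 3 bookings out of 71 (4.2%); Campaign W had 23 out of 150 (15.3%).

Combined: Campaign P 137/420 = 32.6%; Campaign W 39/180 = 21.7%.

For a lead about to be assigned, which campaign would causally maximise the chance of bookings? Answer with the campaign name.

Campaign P

Campaign W is higher inside every engagement tier stratum but Campaign P is higher in aggregate. Whether to stratify depends on how engagement tier relates to the campaign.
Engagement tier here is a post-treatment variable shaped by the campaign; conditioning on it would introduce bias rather than remove it. The overall comparison is the causal one.
Pooled: Campaign P 32.6% vs Campaign W 21.7%; Campaign P is higher overall.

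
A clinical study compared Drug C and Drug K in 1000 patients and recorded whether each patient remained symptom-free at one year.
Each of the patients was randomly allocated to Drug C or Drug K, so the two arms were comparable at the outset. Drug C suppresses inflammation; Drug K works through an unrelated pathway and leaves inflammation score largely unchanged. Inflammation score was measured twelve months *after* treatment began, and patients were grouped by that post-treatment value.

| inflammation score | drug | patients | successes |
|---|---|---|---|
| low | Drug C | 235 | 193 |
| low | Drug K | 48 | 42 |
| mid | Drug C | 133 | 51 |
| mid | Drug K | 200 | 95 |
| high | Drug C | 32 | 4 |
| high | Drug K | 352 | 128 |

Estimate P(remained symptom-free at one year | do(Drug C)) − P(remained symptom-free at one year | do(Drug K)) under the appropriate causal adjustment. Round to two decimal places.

+0.18

The inflammation score-specific comparison favours Drug K throughout, but the pooled figures favour Drug C. The question is whether to condition on inflammation score.
Inflammation score is downstream of the drug. One should not condition on a consequence of treatment, so the overall rates are the right comparison.
The causal difference is the pooled difference: 0.620 − 0.442 = +0.178.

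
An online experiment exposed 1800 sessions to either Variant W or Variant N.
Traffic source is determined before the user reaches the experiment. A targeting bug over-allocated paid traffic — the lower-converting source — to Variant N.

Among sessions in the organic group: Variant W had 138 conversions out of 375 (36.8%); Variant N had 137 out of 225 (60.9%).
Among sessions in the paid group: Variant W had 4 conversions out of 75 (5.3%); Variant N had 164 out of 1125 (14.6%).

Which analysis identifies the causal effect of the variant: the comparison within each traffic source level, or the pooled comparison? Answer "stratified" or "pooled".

Variant N is higher inside every traffic source stratum but Variant W is higher in aggregate. Whether to stratify depends on how traffic source relates to the variant.
Traffic source satisfies the back-door criterion: it is not a descendant of the variant, and it blocks the spurious path from variant to outcome. Adjusting for it (i.e., using the within-traffic source rates) gives the causal effect.
Within each level — organic: 36.8% vs 60.9%; paid: 5.3% vs 14.6% — Variant N is higher every time.

stratified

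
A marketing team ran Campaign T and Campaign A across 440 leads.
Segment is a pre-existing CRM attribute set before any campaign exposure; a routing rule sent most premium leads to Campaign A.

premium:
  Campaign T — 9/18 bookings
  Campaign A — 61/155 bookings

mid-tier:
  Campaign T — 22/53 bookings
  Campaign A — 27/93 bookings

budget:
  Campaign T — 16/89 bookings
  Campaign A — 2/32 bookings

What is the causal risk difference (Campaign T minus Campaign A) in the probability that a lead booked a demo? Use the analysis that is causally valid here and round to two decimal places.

Nothing the campaign does changes customer segment; the imbalance is an allocation artefact. With customer segment also predicting the outcome, the pooled figure is confounded, and the within-stratum comparison is the causal one.
Adjusting over the population distribution of customer segment: 0.393·(0.500−0.394) + 0.332·(0.415−0.290) + 0.275·(0.180−0.062) = +0.116.

+0.12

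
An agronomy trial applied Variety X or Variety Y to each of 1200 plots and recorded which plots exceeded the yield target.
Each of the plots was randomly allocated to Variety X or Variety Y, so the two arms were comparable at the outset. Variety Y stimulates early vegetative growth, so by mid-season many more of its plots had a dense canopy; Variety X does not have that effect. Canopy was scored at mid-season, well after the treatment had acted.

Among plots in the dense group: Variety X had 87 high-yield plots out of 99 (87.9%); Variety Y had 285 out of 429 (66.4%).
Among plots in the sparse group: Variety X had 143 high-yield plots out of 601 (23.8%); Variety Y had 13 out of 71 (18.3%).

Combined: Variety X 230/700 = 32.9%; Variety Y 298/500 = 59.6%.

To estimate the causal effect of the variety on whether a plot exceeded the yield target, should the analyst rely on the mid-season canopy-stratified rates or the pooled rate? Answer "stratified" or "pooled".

The distribution of mid-season canopy is itself part of what the variety does — it is an intermediate outcome. Holding it fixed would remove that part of the effect; the total effect is the pooled difference.
Pooled: Variety X 32.9% vs Variety Y 59.6%; Variety Y is higher overall.

pooled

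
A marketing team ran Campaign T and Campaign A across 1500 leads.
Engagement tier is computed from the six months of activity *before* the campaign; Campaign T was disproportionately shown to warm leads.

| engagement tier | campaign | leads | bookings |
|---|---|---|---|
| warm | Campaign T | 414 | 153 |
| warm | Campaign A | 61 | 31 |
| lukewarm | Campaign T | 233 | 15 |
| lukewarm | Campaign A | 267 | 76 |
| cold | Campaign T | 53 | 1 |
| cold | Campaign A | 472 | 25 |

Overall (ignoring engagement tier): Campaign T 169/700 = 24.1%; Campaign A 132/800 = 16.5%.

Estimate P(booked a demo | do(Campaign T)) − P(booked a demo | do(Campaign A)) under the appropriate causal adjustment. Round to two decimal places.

The engagement tier-specific comparison favours Campaign A throughout, but the pooled figures favour Campaign T. The question is whether to condition on engagement tier.
The imbalance in engagement tier arose from how leads were allocated, not from anything the campaign did; and engagement tier independently affects the outcome. The pooled gap is confounded — condition on engagement tier.
Adjusting over the population distribution of engagement tier: 0.317·(0.370−0.508) + 0.333·(0.064−0.285) + 0.350·(0.019−0.053) = -0.129.

-0.13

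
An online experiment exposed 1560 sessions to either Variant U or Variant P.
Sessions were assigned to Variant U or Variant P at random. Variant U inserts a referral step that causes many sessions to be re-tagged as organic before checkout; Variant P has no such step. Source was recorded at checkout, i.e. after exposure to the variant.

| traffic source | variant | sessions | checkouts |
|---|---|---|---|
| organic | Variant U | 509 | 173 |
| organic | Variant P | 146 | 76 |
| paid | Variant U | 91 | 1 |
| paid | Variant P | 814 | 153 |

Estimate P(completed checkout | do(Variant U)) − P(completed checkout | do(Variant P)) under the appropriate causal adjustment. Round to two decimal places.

+0.05

The stratified and pooled comparisons disagree (Variant P wins within each traffic source; Variant U wins overall), so the answer turns on the causal role of traffic source.
Stratifying would compare variants among sessions the variants themselves sorted into traffic source groups — a form of selection on an intermediate. The unconditioned pooled rates give the total causal effect.
The causal difference is the pooled difference: 0.290 − 0.239 = +0.051.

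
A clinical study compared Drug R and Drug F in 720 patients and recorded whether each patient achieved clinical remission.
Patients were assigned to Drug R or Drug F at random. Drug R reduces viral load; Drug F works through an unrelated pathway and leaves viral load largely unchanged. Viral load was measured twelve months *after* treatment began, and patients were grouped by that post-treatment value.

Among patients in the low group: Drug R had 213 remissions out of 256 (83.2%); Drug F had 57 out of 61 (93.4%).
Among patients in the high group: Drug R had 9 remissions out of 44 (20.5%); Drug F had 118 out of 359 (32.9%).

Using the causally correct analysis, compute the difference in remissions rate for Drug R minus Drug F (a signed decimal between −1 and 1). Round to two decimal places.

Viral load here is a post-treatment variable shaped by the drug; conditioning on it would introduce bias rather than remove it. The overall comparison is the causal one.
The causal difference is the pooled difference: 0.740 − 0.417 = +0.323.

+0.32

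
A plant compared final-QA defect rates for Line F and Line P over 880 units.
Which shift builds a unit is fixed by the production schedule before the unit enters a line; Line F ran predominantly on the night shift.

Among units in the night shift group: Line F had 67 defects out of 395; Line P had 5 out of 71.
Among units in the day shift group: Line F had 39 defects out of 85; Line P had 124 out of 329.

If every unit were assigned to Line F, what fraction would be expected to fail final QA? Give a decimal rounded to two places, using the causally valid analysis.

Here shift is a common cause — it drives both which line a case falls under and the outcome. The crude comparison mixes populations; the stratum-specific rates are the causally relevant ones.
Standardising Line F to the population shift mix: 0.530·67/395 + 0.470·39/85 = 0.306.

0.31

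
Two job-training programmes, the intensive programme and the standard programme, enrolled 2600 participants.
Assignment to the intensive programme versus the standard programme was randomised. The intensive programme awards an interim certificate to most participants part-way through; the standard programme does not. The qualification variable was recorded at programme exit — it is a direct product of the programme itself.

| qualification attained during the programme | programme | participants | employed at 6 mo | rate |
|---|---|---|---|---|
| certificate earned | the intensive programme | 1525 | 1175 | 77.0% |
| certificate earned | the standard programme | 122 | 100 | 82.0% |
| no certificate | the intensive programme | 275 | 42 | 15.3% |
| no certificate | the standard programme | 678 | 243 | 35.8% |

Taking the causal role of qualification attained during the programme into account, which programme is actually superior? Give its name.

the intensive programme

the standard programme is higher inside every qualification attained during the programme stratum but the intensive programme is higher in aggregate. Whether to stratify depends on how qualification attained during the programme relates to the programme.
Qualification attained during the programme lies on the pathway programme → qualification attained during the programme → outcome, so adjusting for it blocks the indirect effect. For the total causal effect of programme, use the unadjusted pooled rates.
Pooled: the intensive programme 67.6% vs the standard programme 42.9%; the intensive programme is higher overall.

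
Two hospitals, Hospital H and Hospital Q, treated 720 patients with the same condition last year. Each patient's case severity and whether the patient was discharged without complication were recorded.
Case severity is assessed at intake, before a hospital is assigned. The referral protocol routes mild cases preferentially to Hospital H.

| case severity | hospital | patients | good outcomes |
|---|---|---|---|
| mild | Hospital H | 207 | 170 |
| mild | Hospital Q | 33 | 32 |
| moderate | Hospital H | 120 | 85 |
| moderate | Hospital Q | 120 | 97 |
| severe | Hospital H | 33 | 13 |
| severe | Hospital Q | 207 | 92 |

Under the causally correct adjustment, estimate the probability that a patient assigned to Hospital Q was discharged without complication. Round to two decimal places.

0.74

The imbalance in case severity arose from how patients were allocated, not from anything the hospital did; and case severity independently affects the outcome. The pooled gap is confounded — condition on case severity.
Standardising Hospital Q to the population case severity mix: 0.333·32/33 + 0.333·97/120 + 0.333·92/207 = 0.741.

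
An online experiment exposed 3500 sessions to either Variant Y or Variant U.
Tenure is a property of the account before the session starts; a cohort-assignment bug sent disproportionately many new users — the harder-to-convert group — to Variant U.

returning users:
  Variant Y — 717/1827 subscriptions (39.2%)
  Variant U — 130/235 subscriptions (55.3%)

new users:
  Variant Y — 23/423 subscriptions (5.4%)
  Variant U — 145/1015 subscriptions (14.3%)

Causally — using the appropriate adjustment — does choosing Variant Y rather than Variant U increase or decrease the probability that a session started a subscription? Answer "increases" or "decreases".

The user tenure-specific comparison favours Variant U throughout, but the pooled figures favour Variant Y. The question is whether to condition on user tenure.
User tenure satisfies the back-door criterion: it is not a descendant of the variant, and it blocks the spurious path from variant to outcome. Adjusting for it (i.e., using the within-user tenure rates) gives the causal effect.
Within each level — returning users: 39.2% vs 55.3%; new users: 5.4% vs 14.3% — Variant U is higher every time.

decreases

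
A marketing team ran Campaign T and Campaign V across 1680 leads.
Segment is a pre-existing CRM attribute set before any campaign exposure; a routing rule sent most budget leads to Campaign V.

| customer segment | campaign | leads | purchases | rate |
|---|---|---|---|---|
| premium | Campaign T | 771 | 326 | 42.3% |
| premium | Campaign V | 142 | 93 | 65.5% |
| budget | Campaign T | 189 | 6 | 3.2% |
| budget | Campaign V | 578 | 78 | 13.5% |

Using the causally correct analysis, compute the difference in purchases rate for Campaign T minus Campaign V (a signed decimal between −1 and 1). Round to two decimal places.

Customer segment differs across campaigns for reasons unrelated to any effect of the campaign itself, and it separately predicts the outcome — a classic confounder. We must compare within customer segment levels.
Adjusting over the population distribution of customer segment: 0.543·(0.423−0.655) + 0.457·(0.032−0.135) = -0.173.

-0.17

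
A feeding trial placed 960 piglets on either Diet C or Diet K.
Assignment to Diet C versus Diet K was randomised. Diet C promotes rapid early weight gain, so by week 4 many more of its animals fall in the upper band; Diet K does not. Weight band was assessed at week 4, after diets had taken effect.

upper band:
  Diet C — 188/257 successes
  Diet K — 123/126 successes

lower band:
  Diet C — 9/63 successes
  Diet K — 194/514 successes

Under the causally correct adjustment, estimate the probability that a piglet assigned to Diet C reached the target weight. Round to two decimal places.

0.62

Because the diet influences week-4 weight band, week-4 weight band is a post-treatment mediator, not a confounder. Stratifying on it would bias the estimate; the causal effect is the crude pooled difference.
So P(outcome | do(Diet C)) is just the pooled rate for Diet C: 197/320 = 0.616.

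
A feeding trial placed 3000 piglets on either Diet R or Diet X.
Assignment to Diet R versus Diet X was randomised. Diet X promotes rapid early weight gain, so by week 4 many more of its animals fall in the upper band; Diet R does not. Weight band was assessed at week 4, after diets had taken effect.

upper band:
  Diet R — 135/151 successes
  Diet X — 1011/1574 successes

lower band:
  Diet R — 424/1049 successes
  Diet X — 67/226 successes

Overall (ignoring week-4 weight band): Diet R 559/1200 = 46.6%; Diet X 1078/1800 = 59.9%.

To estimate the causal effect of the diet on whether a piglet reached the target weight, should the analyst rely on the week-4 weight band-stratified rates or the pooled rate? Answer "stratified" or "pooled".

pooled

Diet R is higher inside every week-4 weight band stratum but Diet X is higher in aggregate. Whether to stratify depends on how week-4 weight band relates to the diet.
Week-4 weight band is recorded after the diet and is itself shifted by it — it sits on the causal path from diet to outcome. Conditioning on a mediator would strip out part of the effect we want; the pooled comparison gives the total causal effect.
Pooled: Diet R 46.6% vs Diet X 59.9%; Diet X is higher overall.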